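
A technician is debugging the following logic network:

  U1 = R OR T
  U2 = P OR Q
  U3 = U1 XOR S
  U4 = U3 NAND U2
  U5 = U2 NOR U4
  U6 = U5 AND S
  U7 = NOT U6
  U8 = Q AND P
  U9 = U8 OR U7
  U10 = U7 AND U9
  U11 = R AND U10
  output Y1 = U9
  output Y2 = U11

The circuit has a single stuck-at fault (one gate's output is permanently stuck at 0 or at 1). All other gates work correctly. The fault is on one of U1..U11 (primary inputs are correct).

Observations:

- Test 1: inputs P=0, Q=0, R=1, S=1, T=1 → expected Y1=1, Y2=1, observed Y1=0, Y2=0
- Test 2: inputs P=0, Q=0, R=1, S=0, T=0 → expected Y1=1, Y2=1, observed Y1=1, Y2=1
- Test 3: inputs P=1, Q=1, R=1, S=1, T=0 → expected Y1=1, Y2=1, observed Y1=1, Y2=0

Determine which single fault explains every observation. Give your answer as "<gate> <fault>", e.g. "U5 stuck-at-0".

Fault-free values for test 1 (P=0, Q=0, R=1, S=1, T=1): U1=1, U2=0, U3=0, U4=1, U5=0, U6=0, U7=1, U8=0, U9=1, U10=1, U11=1, giving Y1=1, Y2=1. Observed Y1=0, Y2=0.
Test 1: faults giving observed Y1=0, Y2=0 are {U4 stuck-at-0, U5 stuck-at-1, U6 stuck-at-1, U7 stuck-at-0, U9 stuck-at-0}.
Test 2 (P=0, Q=0, R=1, S=0, T=0): fault-free U1=1, U2=0, U3=1, U4=1, U5=0, U6=0, U7=1, U8=0, U9=1, U10=1, U11=1 → Y1=1, Y2=1; observed Y1=1, Y2=1. Eliminates U6 stuck-at-1, U7 stuck-at-0, U9 stuck-at-0.
Test 3 (P=1, Q=1, R=1, S=1, T=0): fault-free U1=1, U2=1, U3=0, U4=1, U5=0, U6=0, U7=1, U8=1, U9=1, U10=1, U11=1 → Y1=1, Y2=1; observed Y1=1, Y2=0. Eliminates U4 stuck-at-0.
Only U5 stuck-at-1 is consistent with every test.

U5 stuck-at-1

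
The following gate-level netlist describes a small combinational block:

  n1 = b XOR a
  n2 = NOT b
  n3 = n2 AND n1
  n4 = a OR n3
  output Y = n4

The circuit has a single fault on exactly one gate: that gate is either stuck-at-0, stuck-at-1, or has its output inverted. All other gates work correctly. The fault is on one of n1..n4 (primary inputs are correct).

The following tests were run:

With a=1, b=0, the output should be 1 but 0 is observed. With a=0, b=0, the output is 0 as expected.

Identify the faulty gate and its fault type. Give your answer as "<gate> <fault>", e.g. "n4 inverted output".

n4 stuck-at-0

Fault-free values for test 1 (a=1, b=0): n1=1, n2=1, n3=1, n4=1, giving Y=1. Observed 0.
Test 1: faults giving observed 0 are {n4 stuck-at-0, n4 inverted output}.
Test 2 (a=0, b=0): fault-free n1=0, n2=1, n3=0, n4=0 → 0; observed 0. Eliminates n4 inverted output.
Only n4 stuck-at-0 is consistent with every test.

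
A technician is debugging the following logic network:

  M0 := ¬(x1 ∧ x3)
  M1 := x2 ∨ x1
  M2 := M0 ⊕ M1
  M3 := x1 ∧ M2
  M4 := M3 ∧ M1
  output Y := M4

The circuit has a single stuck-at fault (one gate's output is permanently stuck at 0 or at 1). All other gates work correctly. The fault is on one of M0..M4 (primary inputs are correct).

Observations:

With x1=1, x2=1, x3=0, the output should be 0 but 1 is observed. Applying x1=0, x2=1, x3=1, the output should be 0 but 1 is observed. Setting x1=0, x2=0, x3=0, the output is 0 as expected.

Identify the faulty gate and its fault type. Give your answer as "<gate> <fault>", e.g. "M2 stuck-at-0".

Fault-free values for test 1 (x1=1, x2=1, x3=0): M0=1, M1=1, M2=0, M3=0, M4=0, giving Y=0. Observed 1.
Test 1: faults giving observed 1 are {M0 stuck-at-0, M2 stuck-at-1, M3 stuck-at-1, M4 stuck-at-1}.
Test 2 (x1=0, x2=1, x3=1): fault-free M0=1, M1=1, M2=0, M3=0, M4=0 → 0; observed 1. Eliminates M0 stuck-at-0, M2 stuck-at-1.
Test 3 (x1=0, x2=0, x3=0): fault-free M0=1, M1=0, M2=1, M3=0, M4=0 → 0; observed 0. Eliminates M4 stuck-at-1.
Only M3 stuck-at-1 is consistent with every test.

M3 stuck-at-1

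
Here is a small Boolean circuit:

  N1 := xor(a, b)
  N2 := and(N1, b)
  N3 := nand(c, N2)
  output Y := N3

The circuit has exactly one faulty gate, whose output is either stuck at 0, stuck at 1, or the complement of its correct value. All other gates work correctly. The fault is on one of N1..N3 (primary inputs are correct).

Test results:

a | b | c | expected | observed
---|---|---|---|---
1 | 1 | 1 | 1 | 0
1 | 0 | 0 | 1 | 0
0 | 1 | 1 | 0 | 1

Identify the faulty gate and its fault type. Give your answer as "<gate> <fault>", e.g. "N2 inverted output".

N3 inverted output

Fault-free values for test 1 (a=1, b=1, c=1): N1=0, N2=0, N3=1, giving Y=1. Observed 0.
Test 1: faults giving observed 0 are {N1 stuck-at-1, N1 inverted output, N2 stuck-at-1, N2 inverted output, N3 stuck-at-0, N3 inverted output}.
Test 2 (a=1, b=0, c=0): fault-free N1=1, N2=0, N3=1 → 1; observed 0. Eliminates N1 stuck-at-1, N1 inverted output, N2 stuck-at-1, N2 inverted output.
Test 3 (a=0, b=1, c=1): fault-free N1=1, N2=1, N3=0 → 0; observed 1. Eliminates N3 stuck-at-0.
Only N3 inverted output is consistent with every test.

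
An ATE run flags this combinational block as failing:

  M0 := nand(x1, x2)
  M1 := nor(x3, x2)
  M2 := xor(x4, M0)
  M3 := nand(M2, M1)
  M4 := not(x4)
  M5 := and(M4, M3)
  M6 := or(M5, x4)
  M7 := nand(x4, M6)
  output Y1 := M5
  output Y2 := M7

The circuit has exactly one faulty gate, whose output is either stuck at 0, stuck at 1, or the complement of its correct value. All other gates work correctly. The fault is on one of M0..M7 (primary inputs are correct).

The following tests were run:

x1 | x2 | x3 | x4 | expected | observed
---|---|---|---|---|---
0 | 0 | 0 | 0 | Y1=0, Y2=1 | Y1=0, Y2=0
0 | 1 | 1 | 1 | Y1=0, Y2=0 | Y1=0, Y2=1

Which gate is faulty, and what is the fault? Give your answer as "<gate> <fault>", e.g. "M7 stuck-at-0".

M7 inverted output

Fault-free values for test 1 (x1=0, x2=0, x3=0, x4=0): M0=1, M1=1, M2=1, M3=0, M4=1, M5=0, M6=0, M7=1, giving Y1=0, Y2=1. Observed Y1=0, Y2=0.
Test 1: faults giving observed Y1=0, Y2=0 are {M7 stuck-at-0, M7 inverted output}.
Test 2 (x1=0, x2=1, x3=1, x4=1): fault-free M0=1, M1=0, M2=0, M3=1, M4=0, M5=0, M6=1, M7=0 → Y1=0, Y2=0; observed Y1=0, Y2=1. Eliminates M7 stuck-at-0.
Only M7 inverted output is consistent with every test.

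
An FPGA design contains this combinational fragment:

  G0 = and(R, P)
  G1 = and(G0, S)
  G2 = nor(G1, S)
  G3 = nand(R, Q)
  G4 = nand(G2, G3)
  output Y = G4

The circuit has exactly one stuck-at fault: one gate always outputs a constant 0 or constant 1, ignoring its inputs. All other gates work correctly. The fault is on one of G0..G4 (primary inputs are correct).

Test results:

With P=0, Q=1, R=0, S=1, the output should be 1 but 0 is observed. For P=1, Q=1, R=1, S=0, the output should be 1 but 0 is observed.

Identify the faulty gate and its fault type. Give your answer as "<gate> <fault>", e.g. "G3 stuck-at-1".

G4 stuck-at-0

Fault-free values for test 1 (P=0, Q=1, R=0, S=1): G0=0, G1=0, G2=0, G3=1, G4=1, giving Y=1. Observed 0.
Test 1: faults giving observed 0 are {G2 stuck-at-1, G4 stuck-at-0}.
Test 2 (P=1, Q=1, R=1, S=0): fault-free G0=1, G1=0, G2=1, G3=0, G4=1 → 1; observed 0. Eliminates G2 stuck-at-1.
Only G4 stuck-at-0 is consistent with every test.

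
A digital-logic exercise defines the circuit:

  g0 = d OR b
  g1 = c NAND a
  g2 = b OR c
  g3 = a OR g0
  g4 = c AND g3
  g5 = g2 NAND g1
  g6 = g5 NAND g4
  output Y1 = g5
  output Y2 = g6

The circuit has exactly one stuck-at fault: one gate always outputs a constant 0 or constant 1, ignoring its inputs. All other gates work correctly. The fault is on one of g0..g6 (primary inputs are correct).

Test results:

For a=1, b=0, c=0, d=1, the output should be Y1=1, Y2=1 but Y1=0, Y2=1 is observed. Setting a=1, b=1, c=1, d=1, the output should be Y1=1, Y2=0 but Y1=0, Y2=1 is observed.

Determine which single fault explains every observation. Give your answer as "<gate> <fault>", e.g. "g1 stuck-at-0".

Fault-free values for test 1 (a=1, b=0, c=0, d=1): g0=1, g1=1, g2=0, g3=1, g4=0, g5=1, g6=1, giving Y1=1, Y2=1. Observed Y1=0, Y2=1.
Test 1: faults giving observed Y1=0, Y2=1 are {g2 stuck-at-1, g5 stuck-at-0}.
Test 2 (a=1, b=1, c=1, d=1): fault-free g0=1, g1=0, g2=1, g3=1, g4=1, g5=1, g6=0 → Y1=1, Y2=0; observed Y1=0, Y2=1. Eliminates g2 stuck-at-1.
Only g5 stuck-at-0 is consistent with every test.

g5 stuck-at-0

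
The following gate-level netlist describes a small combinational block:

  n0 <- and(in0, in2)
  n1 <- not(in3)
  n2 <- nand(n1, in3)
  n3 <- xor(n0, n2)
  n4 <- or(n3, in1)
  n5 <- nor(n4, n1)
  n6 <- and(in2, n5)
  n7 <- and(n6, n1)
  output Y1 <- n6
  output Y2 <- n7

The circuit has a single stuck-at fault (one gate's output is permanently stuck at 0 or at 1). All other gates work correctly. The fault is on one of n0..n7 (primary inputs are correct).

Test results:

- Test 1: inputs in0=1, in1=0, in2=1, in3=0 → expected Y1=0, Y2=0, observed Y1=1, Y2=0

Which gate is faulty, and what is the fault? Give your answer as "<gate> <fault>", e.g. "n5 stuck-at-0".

Fault-free values for test 1 (in0=1, in1=0, in2=1, in3=0): n0=1, n1=1, n2=1, n3=0, n4=0, n5=0, n6=0, n7=0, giving Y1=0, Y2=0. Observed Y1=1, Y2=0.
Test 1: faults giving observed Y1=1, Y2=0 are {n1 stuck-at-0}.
Only n1 stuck-at-0 is consistent with every test.

n1 stuck-at-0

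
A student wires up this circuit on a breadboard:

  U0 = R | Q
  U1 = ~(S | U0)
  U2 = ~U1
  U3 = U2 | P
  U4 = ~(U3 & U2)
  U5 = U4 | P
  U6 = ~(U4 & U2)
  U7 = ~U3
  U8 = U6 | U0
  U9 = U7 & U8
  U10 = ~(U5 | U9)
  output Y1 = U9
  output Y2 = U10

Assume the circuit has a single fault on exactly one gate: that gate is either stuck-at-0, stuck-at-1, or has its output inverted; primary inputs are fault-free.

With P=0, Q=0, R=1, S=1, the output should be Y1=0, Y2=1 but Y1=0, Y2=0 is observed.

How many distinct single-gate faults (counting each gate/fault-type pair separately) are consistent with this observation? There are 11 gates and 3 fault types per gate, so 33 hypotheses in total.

6

Fault-free: U0=1, U1=0, U2=1, U3=1, U4=0, U5=0, U6=1, U7=0, U8=1, U9=0, U10=1 → Y1=0, Y2=1. Observed Y1=0, Y2=0.
  U0: none of the 3 fault types match ✗
  U1: none of the 3 fault types match ✗
  U2: none of the 3 fault types match ✗
  U3: none of the 3 fault types match ✗
  U4: stuck-at-1, inverted output ✓; others ✗
  U5: stuck-at-1, inverted output ✓; others ✗
  U6: none of the 3 fault types match ✗
  U7: none of the 3 fault types match ✗
  U8: none of the 3 fault types match ✗
  U9: none of the 3 fault types match ✗
  U10: stuck-at-0, inverted output ✓; others ✗
Consistent faults: {U4 stuck-at-1, U4 inverted output, U5 stuck-at-1, U5 inverted output, U10 stuck-at-0, U10 inverted output} — 6 in all.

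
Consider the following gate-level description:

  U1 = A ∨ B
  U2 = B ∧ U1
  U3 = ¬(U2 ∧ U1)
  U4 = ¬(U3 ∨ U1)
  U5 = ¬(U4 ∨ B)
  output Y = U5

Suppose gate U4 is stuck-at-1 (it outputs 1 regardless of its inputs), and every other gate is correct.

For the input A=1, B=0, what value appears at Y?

Propagate with U4 forced: U1=1, U2=0, U3=1, U4=1 [stuck-at-1], U5=0.
So Y = 0. (Without the fault it would be 1.)

0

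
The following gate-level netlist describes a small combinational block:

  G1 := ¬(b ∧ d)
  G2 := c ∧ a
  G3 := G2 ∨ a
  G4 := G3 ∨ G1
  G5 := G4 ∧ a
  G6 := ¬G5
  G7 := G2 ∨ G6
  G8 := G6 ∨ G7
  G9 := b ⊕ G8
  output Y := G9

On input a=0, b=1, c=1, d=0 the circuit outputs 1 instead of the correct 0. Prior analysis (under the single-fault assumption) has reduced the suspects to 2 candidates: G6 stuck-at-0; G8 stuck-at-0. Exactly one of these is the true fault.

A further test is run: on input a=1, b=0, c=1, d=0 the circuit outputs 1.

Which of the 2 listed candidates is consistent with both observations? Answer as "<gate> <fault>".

G6 stuck-at-0

Evaluate each candidate on input a=1, b=0, c=1, d=0:
  G6 stuck-at-0: G1=1, G2=1, G3=1, G4=1, G5=1, G6=0 [stuck-at-0], G7=1, G8=1, G9=1 → 1 — matches
  G8 stuck-at-0: G1=1, G2=1, G3=1, G4=1, G5=1, G6=0, G7=1, G8=0 [stuck-at-0], G9=0 → 0 — eliminated
Only G6 stuck-at-0 reproduces the observed 1.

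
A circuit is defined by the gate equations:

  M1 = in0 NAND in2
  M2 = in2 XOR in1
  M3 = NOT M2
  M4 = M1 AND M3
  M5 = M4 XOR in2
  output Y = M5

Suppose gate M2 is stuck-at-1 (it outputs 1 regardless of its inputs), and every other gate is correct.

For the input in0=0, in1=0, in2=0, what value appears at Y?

0

Propagate with M2 forced: M1=1, M2=1 [stuck-at-1], M3=0, M4=0, M5=0.
So Y = 0. (Without the fault it would be 1.)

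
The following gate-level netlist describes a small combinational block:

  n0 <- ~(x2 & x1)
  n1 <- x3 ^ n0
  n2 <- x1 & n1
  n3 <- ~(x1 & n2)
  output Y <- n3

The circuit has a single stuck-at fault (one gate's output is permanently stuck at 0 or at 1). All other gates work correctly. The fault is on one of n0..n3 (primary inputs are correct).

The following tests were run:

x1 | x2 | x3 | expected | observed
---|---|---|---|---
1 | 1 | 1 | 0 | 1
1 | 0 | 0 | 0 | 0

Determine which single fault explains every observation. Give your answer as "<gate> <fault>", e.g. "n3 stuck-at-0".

Fault-free values for test 1 (x1=1, x2=1, x3=1): n0=0, n1=1, n2=1, n3=0, giving Y=0. Observed 1.
Test 1: faults giving observed 1 are {n0 stuck-at-1, n1 stuck-at-0, n2 stuck-at-0, n3 stuck-at-1}.
Test 2 (x1=1, x2=0, x3=0): fault-free n0=1, n1=1, n2=1, n3=0 → 0; observed 0. Eliminates n1 stuck-at-0, n2 stuck-at-0, n3 stuck-at-1.
Only n0 stuck-at-1 is consistent with every test.

n0 stuck-at-1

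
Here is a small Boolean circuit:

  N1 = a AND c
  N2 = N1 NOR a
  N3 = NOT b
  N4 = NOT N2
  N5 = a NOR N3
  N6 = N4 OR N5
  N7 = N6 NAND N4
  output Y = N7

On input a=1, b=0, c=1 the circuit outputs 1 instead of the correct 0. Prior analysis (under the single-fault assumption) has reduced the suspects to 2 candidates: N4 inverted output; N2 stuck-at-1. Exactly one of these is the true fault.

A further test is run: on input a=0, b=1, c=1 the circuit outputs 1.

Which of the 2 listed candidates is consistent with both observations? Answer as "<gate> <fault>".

Evaluate each candidate on input a=0, b=1, c=1:
  N4 inverted output: N1=0, N2=1, N3=0, N4=1 [inverted output], N5=1, N6=1, N7=0 → 0 — eliminated
  N2 stuck-at-1: N1=0, N2=1 [stuck-at-1], N3=0, N4=0, N5=1, N6=1, N7=1 → 1 — matches
Only N2 stuck-at-1 reproduces the observed 1.

N2 stuck-at-1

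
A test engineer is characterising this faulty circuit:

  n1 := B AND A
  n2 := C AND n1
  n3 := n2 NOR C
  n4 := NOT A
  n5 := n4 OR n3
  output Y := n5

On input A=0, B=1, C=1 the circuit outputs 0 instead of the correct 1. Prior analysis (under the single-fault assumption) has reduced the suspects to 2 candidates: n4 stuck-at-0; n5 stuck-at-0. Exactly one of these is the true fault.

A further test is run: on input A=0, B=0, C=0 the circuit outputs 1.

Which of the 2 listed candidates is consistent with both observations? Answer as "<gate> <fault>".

n4 stuck-at-0

Evaluate each candidate on input A=0, B=0, C=0:
  n4 stuck-at-0: n1=0, n2=0, n3=1, n4=0 [stuck-at-0], n5=1 → 1 — matches
  n5 stuck-at-0: n1=0, n2=0, n3=1, n4=1, n5=0 [stuck-at-0] → 0 — eliminated
Only n4 stuck-at-0 reproduces the observed 1.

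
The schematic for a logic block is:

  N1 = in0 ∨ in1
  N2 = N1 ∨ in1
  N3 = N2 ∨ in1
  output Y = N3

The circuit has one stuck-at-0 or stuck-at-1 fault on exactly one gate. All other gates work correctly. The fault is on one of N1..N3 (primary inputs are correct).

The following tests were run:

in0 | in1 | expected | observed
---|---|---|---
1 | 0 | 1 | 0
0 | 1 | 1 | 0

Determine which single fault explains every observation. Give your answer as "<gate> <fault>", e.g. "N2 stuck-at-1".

N3 stuck-at-0

Fault-free values for test 1 (in0=1, in1=0): N1=1, N2=1, N3=1, giving Y=1. Observed 0.
Test 1: faults giving observed 0 are {N1 stuck-at-0, N2 stuck-at-0, N3 stuck-at-0}.
Test 2 (in0=0, in1=1): fault-free N1=1, N2=1, N3=1 → 1; observed 0. Eliminates N1 stuck-at-0, N2 stuck-at-0.
Only N3 stuck-at-0 is consistent with every test.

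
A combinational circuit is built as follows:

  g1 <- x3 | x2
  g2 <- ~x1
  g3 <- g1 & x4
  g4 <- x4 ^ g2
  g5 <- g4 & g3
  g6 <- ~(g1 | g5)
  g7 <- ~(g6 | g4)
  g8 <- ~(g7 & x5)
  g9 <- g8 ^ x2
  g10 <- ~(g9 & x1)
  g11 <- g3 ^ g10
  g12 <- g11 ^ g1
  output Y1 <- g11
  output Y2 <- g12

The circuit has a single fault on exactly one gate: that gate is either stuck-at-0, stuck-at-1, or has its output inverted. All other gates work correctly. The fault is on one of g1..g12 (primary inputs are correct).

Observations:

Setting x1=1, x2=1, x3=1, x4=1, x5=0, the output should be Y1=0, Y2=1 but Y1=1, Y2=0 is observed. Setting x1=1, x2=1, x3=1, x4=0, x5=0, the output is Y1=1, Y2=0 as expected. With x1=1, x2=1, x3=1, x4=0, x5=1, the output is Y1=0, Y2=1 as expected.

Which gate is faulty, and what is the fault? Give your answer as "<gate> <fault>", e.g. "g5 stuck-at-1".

g3 stuck-at-0

Fault-free values for test 1 (x1=1, x2=1, x3=1, x4=1, x5=0): g1=1, g2=0, g3=1, g4=1, g5=1, g6=0, g7=0, g8=1, g9=0, g10=1, g11=0, g12=1, giving Y1=0, Y2=1. Observed Y1=1, Y2=0.
Test 1: faults giving observed Y1=1, Y2=0 are {g3 stuck-at-0, g3 inverted output, g8 stuck-at-0, g8 inverted output, g9 stuck-at-1, g9 inverted output, g10 stuck-at-0, g10 inverted output, g11 stuck-at-1, g11 inverted output}.
Test 2 (x1=1, x2=1, x3=1, x4=0, x5=0): fault-free g1=1, g2=0, g3=0, g4=0, g5=0, g6=0, g7=1, g8=1, g9=0, g10=1, g11=1, g12=0 → Y1=1, Y2=0; observed Y1=1, Y2=0. Eliminates g3 inverted output, g8 stuck-at-0, g8 inverted output, g9 stuck-at-1, g9 inverted output, g10 stuck-at-0, g10 inverted output, g11 inverted output.
Test 3 (x1=1, x2=1, x3=1, x4=0, x5=1): fault-free g1=1, g2=0, g3=0, g4=0, g5=0, g6=0, g7=1, g8=0, g9=1, g10=0, g11=0, g12=1 → Y1=0, Y2=1; observed Y1=0, Y2=1. Eliminates g11 stuck-at-1.
Only g3 stuck-at-0 is consistent with every test.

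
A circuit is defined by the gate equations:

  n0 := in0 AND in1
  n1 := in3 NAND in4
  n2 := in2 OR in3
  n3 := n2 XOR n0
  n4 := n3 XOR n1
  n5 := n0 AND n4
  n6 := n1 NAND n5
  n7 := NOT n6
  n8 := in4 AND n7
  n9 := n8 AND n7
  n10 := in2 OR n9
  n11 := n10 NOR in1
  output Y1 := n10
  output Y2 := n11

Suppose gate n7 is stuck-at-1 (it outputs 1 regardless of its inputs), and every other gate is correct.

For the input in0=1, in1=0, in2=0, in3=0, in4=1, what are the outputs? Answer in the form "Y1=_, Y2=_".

Propagate with n7 forced: n0=0, n1=1, n2=0, n3=0, n4=1, n5=0, n6=1, n7=1 [stuck-at-1], n8=1, n9=1, n10=1, n11=0.
So the outputs are Y1=1, Y2=0. (Without the fault they would be Y1=0, Y2=1.)

Y1=1, Y2=0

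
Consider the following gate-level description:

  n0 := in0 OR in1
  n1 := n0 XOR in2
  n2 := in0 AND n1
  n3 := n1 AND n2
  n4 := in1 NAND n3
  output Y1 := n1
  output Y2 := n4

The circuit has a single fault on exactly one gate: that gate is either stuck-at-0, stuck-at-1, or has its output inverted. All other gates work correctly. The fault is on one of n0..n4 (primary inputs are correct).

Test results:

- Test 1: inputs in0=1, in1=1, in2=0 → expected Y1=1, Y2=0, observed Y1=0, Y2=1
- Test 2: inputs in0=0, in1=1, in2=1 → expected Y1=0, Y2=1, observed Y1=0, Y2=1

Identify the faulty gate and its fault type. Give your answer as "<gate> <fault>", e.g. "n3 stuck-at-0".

n1 stuck-at-0

Fault-free values for test 1 (in0=1, in1=1, in2=0): n0=1, n1=1, n2=1, n3=1, n4=0, giving Y1=1, Y2=0. Observed Y1=0, Y2=1.
Test 1: faults giving observed Y1=0, Y2=1 are {n0 stuck-at-0, n0 inverted output, n1 stuck-at-0, n1 inverted output}.
Test 2 (in0=0, in1=1, in2=1): fault-free n0=1, n1=0, n2=0, n3=0, n4=1 → Y1=0, Y2=1; observed Y1=0, Y2=1. Eliminates n0 stuck-at-0, n0 inverted output, n1 inverted output.
Only n1 stuck-at-0 is consistent with every test.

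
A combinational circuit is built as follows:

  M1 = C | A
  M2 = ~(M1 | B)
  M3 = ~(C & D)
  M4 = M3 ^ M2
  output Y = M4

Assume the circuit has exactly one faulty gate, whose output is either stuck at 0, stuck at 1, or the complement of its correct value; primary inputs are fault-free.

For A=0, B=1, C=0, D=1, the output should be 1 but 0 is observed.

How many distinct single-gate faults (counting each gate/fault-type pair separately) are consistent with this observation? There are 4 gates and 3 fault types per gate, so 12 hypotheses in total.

6

Fault-free: M1=0, M2=0, M3=1, M4=1 → 1. Observed 0.
  M1 stuck-at-0: output 1 ✗
  M1 stuck-at-1: output 1 ✗
  M1 inverted output: output 1 ✗
  M2 stuck-at-0: output 1 ✗
  M2 stuck-at-1: output 0 ✓
  M2 inverted output: output 0 ✓
  M3 stuck-at-0: output 0 ✓
  M3 stuck-at-1: output 1 ✗
  M3 inverted output: output 0 ✓
  M4 stuck-at-0: output 0 ✓
  M4 stuck-at-1: output 1 ✗
  M4 inverted output: output 0 ✓
Consistent faults: {M2 stuck-at-1, M2 inverted output, M3 stuck-at-0, M3 inverted output, M4 stuck-at-0, M4 inverted output} — 6 in all.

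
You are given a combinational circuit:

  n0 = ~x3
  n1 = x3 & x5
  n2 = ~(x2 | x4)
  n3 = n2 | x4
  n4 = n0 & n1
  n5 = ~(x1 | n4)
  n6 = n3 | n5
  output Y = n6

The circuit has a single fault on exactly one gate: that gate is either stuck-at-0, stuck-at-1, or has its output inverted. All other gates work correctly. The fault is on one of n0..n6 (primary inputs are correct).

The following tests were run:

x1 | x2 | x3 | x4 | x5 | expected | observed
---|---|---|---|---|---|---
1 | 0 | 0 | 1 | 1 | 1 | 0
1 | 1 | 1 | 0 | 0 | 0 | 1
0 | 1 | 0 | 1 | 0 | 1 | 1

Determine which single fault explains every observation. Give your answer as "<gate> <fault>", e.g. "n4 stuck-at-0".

Fault-free values for test 1 (x1=1, x2=0, x3=0, x4=1, x5=1): n0=1, n1=0, n2=0, n3=1, n4=0, n5=0, n6=1, giving Y=1. Observed 0.
Test 1: faults giving observed 0 are {n3 stuck-at-0, n3 inverted output, n6 stuck-at-0, n6 inverted output}.
Test 2 (x1=1, x2=1, x3=1, x4=0, x5=0): fault-free n0=0, n1=0, n2=0, n3=0, n4=0, n5=0, n6=0 → 0; observed 1. Eliminates n3 stuck-at-0, n6 stuck-at-0.
Test 3 (x1=0, x2=1, x3=0, x4=1, x5=0): fault-free n0=1, n1=0, n2=0, n3=1, n4=0, n5=1, n6=1 → 1; observed 1. Eliminates n6 inverted output.
Only n3 inverted output is consistent with every test.

n3 inverted output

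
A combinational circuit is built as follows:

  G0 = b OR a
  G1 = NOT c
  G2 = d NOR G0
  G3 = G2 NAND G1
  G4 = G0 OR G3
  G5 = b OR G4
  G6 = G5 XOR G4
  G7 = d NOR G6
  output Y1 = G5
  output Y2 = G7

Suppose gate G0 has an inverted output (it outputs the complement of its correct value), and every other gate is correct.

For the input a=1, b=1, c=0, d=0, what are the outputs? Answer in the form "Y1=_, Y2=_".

Y1=1, Y2=0

Propagate with G0 forced: G0=0 [inverted output], G1=1, G2=1, G3=0, G4=0, G5=1, G6=1, G7=0.
So the outputs are Y1=1, Y2=0. (Without the fault they would be Y1=1, Y2=1.)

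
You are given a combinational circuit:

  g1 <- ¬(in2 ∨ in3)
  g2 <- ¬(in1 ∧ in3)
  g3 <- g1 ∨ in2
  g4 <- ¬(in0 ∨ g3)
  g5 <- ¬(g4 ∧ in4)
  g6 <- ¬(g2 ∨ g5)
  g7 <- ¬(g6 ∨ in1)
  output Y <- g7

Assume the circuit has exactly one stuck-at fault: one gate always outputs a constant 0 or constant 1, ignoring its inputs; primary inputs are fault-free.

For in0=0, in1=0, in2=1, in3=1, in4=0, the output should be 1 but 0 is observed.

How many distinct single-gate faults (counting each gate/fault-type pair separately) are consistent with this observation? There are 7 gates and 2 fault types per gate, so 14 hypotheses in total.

2

Fault-free: g1=0, g2=1, g3=1, g4=0, g5=1, g6=0, g7=1 → 1. Observed 0.
  g1 stuck-at-0: output 1 ✗
  g1 stuck-at-1: output 1 ✗
  g2 stuck-at-0: output 1 ✗
  g2 stuck-at-1: output 1 ✗
  g3 stuck-at-0: output 1 ✗
  g3 stuck-at-1: output 1 ✗
  g4 stuck-at-0: output 1 ✗
  g4 stuck-at-1: output 1 ✗
  g5 stuck-at-0: output 1 ✗
  g5 stuck-at-1: output 1 ✗
  g6 stuck-at-0: output 1 ✗
  g6 stuck-at-1: output 0 ✓
  g7 stuck-at-0: output 0 ✓
  g7 stuck-at-1: output 1 ✗
Consistent faults: {g6 stuck-at-1, g7 stuck-at-0} — 2 in all.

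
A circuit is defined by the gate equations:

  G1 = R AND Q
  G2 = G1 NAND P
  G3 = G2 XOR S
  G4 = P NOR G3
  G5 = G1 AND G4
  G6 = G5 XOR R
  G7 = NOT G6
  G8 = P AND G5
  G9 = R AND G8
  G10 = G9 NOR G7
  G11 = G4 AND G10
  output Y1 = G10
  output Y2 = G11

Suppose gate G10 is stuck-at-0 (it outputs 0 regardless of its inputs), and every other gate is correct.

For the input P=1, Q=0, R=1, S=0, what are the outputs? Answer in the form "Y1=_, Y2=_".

Y1=0, Y2=0

Propagate with G10 forced: G1=0, G2=1, G3=1, G4=0, G5=0, G6=1, G7=0, G8=0, G9=0, G10=0 [stuck-at-0], G11=0.
So the outputs are Y1=0, Y2=0. (Without the fault they would be Y1=1, Y2=0.)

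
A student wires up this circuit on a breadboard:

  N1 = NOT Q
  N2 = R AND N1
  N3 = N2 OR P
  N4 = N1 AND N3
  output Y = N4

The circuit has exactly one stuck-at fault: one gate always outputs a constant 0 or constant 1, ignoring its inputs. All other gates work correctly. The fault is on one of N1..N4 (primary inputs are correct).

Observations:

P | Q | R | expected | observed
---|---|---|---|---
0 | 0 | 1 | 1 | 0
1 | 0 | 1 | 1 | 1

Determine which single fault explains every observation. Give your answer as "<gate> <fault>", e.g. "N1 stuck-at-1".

Fault-free values for test 1 (P=0, Q=0, R=1): N1=1, N2=1, N3=1, N4=1, giving Y=1. Observed 0.
Test 1: faults giving observed 0 are {N1 stuck-at-0, N2 stuck-at-0, N3 stuck-at-0, N4 stuck-at-0}.
Test 2 (P=1, Q=0, R=1): fault-free N1=1, N2=1, N3=1, N4=1 → 1; observed 1. Eliminates N1 stuck-at-0, N3 stuck-at-0, N4 stuck-at-0.
Only N2 stuck-at-0 is consistent with every test.

N2 stuck-at-0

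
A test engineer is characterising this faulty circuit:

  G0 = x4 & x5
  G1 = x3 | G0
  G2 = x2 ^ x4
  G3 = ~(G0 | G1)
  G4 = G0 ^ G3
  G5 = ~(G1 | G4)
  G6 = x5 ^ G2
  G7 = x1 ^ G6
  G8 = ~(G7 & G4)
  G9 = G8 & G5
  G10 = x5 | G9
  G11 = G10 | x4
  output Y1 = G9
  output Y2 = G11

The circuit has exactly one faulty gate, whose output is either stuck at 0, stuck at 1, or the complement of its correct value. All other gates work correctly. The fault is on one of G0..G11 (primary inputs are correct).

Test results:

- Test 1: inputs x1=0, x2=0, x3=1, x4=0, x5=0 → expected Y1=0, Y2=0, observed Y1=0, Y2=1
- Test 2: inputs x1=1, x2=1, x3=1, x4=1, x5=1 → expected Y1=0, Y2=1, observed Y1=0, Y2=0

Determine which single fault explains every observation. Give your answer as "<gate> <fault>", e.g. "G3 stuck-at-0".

G11 inverted output

Fault-free values for test 1 (x1=0, x2=0, x3=1, x4=0, x5=0): G0=0, G1=1, G2=0, G3=0, G4=0, G5=0, G6=0, G7=0, G8=1, G9=0, G10=0, G11=0, giving Y1=0, Y2=0. Observed Y1=0, Y2=1.
Test 1: faults giving observed Y1=0, Y2=1 are {G10 stuck-at-1, G10 inverted output, G11 stuck-at-1, G11 inverted output}.
Test 2 (x1=1, x2=1, x3=1, x4=1, x5=1): fault-free G0=1, G1=1, G2=0, G3=0, G4=1, G5=0, G6=1, G7=0, G8=1, G9=0, G10=1, G11=1 → Y1=0, Y2=1; observed Y1=0, Y2=0. Eliminates G10 stuck-at-1, G10 inverted output, G11 stuck-at-1.
Only G11 inverted output is consistent with every test.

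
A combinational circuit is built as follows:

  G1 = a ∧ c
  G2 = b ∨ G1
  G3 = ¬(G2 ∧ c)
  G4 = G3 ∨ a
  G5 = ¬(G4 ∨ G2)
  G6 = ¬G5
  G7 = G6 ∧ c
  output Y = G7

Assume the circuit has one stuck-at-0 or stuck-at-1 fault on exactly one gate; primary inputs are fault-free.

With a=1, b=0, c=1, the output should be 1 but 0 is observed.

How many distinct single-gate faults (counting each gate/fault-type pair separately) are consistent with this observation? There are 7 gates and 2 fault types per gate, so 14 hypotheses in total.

Fault-free: G1=1, G2=1, G3=0, G4=1, G5=0, G6=1, G7=1 → 1. Observed 0.
  G1 stuck-at-0: output 1 ✗
  G1 stuck-at-1: output 1 ✗
  G2 stuck-at-0: output 1 ✗
  G2 stuck-at-1: output 1 ✗
  G3 stuck-at-0: output 1 ✗
  G3 stuck-at-1: output 1 ✗
  G4 stuck-at-0: output 1 ✗
  G4 stuck-at-1: output 1 ✗
  G5 stuck-at-0: output 1 ✗
  G5 stuck-at-1: output 0 ✓
  G6 stuck-at-0: output 0 ✓
  G6 stuck-at-1: output 1 ✗
  G7 stuck-at-0: output 0 ✓
  G7 stuck-at-1: output 1 ✗
Consistent faults: {G5 stuck-at-1, G6 stuck-at-0, G7 stuck-at-0} — 3 in all.

3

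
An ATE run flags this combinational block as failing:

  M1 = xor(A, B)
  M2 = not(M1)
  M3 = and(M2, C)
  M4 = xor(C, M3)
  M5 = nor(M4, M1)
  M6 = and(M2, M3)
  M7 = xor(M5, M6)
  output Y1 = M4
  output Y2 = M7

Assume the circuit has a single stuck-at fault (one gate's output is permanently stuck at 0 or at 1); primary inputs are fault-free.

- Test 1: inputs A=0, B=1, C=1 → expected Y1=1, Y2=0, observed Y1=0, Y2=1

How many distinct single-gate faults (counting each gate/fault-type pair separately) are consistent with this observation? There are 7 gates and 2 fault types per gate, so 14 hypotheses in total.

Fault-free: M1=1, M2=0, M3=0, M4=1, M5=0, M6=0, M7=0 → Y1=1, Y2=0. Observed Y1=0, Y2=1.
  M1 stuck-at-0: output Y1=0, Y2=0 ✗
  M1 stuck-at-1: output Y1=1, Y2=0 ✗
  M2 stuck-at-0: output Y1=1, Y2=0 ✗
  M2 stuck-at-1: output Y1=0, Y2=1 ✓
  M3 stuck-at-0: output Y1=1, Y2=0 ✗
  M3 stuck-at-1: output Y1=0, Y2=0 ✗
  M4 stuck-at-0: output Y1=0, Y2=0 ✗
  M4 stuck-at-1: output Y1=1, Y2=0 ✗
  M5 stuck-at-0: output Y1=1, Y2=0 ✗
  M5 stuck-at-1: output Y1=1, Y2=1 ✗
  M6 stuck-at-0: output Y1=1, Y2=0 ✗
  M6 stuck-at-1: output Y1=1, Y2=1 ✗
  M7 stuck-at-0: output Y1=1, Y2=0 ✗
  M7 stuck-at-1: output Y1=1, Y2=1 ✗
Consistent faults: {M2 stuck-at-1} — 1 in all.

1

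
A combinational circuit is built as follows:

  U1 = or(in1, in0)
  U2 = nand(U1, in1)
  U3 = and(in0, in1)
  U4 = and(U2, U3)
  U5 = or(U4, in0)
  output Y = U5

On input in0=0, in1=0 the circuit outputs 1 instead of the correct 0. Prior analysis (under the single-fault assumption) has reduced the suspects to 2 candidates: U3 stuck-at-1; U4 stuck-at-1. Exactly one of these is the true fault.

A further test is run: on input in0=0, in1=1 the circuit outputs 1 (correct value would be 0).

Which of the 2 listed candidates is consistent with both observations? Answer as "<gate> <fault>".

Evaluate each candidate on input in0=0, in1=1:
  U3 stuck-at-1: U1=1, U2=0, U3=1 [stuck-at-1], U4=0, U5=0 → 0 — eliminated
  U4 stuck-at-1: U1=1, U2=0, U3=0, U4=1 [stuck-at-1], U5=1 → 1 — matches
Only U4 stuck-at-1 reproduces the observed 1.

U4 stuck-at-1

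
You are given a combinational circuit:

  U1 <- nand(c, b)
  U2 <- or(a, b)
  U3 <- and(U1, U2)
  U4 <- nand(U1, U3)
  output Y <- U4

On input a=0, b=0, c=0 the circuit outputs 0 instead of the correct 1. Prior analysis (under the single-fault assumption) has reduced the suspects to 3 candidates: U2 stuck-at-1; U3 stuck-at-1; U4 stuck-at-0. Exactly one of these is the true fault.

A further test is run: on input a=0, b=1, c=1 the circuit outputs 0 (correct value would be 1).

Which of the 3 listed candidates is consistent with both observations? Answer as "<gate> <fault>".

U4 stuck-at-0

Evaluate each candidate on input a=0, b=1, c=1:
  U2 stuck-at-1: U1=0, U2=1 [stuck-at-1], U3=0, U4=1 → 1 — eliminated
  U3 stuck-at-1: U1=0, U2=1, U3=1 [stuck-at-1], U4=1 → 1 — eliminated
  U4 stuck-at-0: U1=0, U2=1, U3=0, U4=0 [stuck-at-0] → 0 — matches
Only U4 stuck-at-0 reproduces the observed 0.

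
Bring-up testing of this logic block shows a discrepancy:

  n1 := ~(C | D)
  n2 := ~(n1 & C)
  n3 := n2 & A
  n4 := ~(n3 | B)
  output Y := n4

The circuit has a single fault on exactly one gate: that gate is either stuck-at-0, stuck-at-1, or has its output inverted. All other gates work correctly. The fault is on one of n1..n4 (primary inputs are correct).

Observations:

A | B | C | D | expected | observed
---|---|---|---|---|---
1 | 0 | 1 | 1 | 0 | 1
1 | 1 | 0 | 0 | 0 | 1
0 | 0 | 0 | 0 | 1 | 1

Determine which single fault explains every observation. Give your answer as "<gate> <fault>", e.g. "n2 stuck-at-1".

n4 stuck-at-1

Fault-free values for test 1 (A=1, B=0, C=1, D=1): n1=0, n2=1, n3=1, n4=0, giving Y=0. Observed 1.
Test 1: faults giving observed 1 are {n1 stuck-at-1, n1 inverted output, n2 stuck-at-0, n2 inverted output, n3 stuck-at-0, n3 inverted output, n4 stuck-at-1, n4 inverted output}.
Test 2 (A=1, B=1, C=0, D=0): fault-free n1=1, n2=1, n3=1, n4=0 → 0; observed 1. Eliminates n1 stuck-at-1, n1 inverted output, n2 stuck-at-0, n2 inverted output, n3 stuck-at-0, n3 inverted output.
Test 3 (A=0, B=0, C=0, D=0): fault-free n1=1, n2=1, n3=0, n4=1 → 1; observed 1. Eliminates n4 inverted output.
Only n4 stuck-at-1 is consistent with every test.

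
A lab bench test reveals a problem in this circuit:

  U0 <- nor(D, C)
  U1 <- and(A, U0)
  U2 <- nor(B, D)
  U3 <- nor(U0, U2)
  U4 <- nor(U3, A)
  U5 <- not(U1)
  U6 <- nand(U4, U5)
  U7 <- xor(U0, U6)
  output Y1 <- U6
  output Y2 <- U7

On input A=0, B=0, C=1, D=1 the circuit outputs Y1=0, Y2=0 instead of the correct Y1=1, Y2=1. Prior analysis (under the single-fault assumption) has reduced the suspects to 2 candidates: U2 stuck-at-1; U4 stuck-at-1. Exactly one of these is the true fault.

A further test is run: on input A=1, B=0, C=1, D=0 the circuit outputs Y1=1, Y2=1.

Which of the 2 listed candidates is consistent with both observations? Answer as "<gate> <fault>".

Evaluate each candidate on input A=1, B=0, C=1, D=0:
  U2 stuck-at-1: U0=0, U1=0, U2=1 [stuck-at-1], U3=0, U4=0, U5=1, U6=1, U7=1 → Y1=1, Y2=1 — matches
  U4 stuck-at-1: U0=0, U1=0, U2=1, U3=0, U4=1 [stuck-at-1], U5=1, U6=0, U7=0 → Y1=0, Y2=0 — eliminated
Only U2 stuck-at-1 reproduces the observed Y1=1, Y2=1.

U2 stuck-at-1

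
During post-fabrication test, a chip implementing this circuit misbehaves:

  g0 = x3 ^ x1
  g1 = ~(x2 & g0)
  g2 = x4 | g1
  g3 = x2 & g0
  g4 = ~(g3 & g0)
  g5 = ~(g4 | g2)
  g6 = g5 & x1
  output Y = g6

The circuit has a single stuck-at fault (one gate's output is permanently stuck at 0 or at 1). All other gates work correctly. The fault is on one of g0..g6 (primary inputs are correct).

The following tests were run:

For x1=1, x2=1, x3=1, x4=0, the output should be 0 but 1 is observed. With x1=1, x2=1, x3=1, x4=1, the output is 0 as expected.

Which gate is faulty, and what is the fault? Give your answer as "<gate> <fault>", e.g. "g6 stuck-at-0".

Fault-free values for test 1 (x1=1, x2=1, x3=1, x4=0): g0=0, g1=1, g2=1, g3=0, g4=1, g5=0, g6=0, giving Y=0. Observed 1.
Test 1: faults giving observed 1 are {g0 stuck-at-1, g5 stuck-at-1, g6 stuck-at-1}.
Test 2 (x1=1, x2=1, x3=1, x4=1): fault-free g0=0, g1=1, g2=1, g3=0, g4=1, g5=0, g6=0 → 0; observed 0. Eliminates g5 stuck-at-1, g6 stuck-at-1.
Only g0 stuck-at-1 is consistent with every test.

g0 stuck-at-1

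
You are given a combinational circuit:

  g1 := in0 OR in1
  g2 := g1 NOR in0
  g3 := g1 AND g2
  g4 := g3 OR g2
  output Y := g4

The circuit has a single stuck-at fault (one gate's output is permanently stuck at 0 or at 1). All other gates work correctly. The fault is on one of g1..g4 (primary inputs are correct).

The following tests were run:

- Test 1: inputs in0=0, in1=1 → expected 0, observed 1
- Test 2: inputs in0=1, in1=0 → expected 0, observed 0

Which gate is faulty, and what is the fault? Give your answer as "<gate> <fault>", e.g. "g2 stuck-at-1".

g1 stuck-at-0

Fault-free values for test 1 (in0=0, in1=1): g1=1, g2=0, g3=0, g4=0, giving Y=0. Observed 1.
Test 1: faults giving observed 1 are {g1 stuck-at-0, g2 stuck-at-1, g3 stuck-at-1, g4 stuck-at-1}.
Test 2 (in0=1, in1=0): fault-free g1=1, g2=0, g3=0, g4=0 → 0; observed 0. Eliminates g2 stuck-at-1, g3 stuck-at-1, g4 stuck-at-1.
Only g1 stuck-at-0 is consistent with every test.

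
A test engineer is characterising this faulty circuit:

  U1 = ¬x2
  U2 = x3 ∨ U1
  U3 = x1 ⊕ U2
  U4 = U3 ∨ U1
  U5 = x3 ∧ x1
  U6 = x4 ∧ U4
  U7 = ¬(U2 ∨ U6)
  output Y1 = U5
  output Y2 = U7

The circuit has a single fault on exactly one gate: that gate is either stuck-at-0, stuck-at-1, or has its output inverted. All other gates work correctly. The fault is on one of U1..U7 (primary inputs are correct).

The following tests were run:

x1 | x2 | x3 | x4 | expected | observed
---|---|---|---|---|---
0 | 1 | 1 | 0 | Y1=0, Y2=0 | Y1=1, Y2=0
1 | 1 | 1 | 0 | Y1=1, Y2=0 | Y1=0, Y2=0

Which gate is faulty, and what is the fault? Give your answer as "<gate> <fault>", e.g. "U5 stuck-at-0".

U5 inverted output

Fault-free values for test 1 (x1=0, x2=1, x3=1, x4=0): U1=0, U2=1, U3=1, U4=1, U5=0, U6=0, U7=0, giving Y1=0, Y2=0. Observed Y1=1, Y2=0.
Test 1: faults giving observed Y1=1, Y2=0 are {U5 stuck-at-1, U5 inverted output}.
Test 2 (x1=1, x2=1, x3=1, x4=0): fault-free U1=0, U2=1, U3=0, U4=0, U5=1, U6=0, U7=0 → Y1=1, Y2=0; observed Y1=0, Y2=0. Eliminates U5 stuck-at-1.
Only U5 inverted output is consistent with every test.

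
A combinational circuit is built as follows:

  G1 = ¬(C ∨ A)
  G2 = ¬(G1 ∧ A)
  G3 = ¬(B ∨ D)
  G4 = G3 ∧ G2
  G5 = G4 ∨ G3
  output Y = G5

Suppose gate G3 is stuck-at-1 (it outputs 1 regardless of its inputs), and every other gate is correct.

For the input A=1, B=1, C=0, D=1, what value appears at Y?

1

Propagate with G3 forced: G1=0, G2=1, G3=1 [stuck-at-1], G4=1, G5=1.
So Y = 1. (Without the fault it would be 0.)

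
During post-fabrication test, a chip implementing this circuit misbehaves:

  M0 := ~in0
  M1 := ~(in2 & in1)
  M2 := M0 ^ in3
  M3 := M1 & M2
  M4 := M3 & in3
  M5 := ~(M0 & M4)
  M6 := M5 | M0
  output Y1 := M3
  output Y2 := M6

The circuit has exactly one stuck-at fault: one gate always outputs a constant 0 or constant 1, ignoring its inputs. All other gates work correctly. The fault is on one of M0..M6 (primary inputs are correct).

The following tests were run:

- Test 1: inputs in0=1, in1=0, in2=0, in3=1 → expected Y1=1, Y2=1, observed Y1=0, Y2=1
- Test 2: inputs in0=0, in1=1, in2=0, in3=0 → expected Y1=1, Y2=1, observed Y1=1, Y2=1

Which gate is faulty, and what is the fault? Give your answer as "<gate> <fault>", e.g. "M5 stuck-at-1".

M0 stuck-at-1

Fault-free values for test 1 (in0=1, in1=0, in2=0, in3=1): M0=0, M1=1, M2=1, M3=1, M4=1, M5=1, M6=1, giving Y1=1, Y2=1. Observed Y1=0, Y2=1.
Test 1: faults giving observed Y1=0, Y2=1 are {M0 stuck-at-1, M1 stuck-at-0, M2 stuck-at-0, M3 stuck-at-0}.
Test 2 (in0=0, in1=1, in2=0, in3=0): fault-free M0=1, M1=1, M2=1, M3=1, M4=0, M5=1, M6=1 → Y1=1, Y2=1; observed Y1=1, Y2=1. Eliminates M1 stuck-at-0, M2 stuck-at-0, M3 stuck-at-0.
Only M0 stuck-at-1 is consistent with every test.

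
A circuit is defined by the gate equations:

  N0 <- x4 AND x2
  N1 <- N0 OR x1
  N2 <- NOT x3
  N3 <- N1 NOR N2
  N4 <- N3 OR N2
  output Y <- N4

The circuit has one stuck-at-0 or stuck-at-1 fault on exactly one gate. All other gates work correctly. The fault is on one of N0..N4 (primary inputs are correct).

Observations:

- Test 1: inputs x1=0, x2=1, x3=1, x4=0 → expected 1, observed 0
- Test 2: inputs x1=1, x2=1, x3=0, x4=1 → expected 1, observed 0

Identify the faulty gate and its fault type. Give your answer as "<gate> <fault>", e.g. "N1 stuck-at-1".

Fault-free values for test 1 (x1=0, x2=1, x3=1, x4=0): N0=0, N1=0, N2=0, N3=1, N4=1, giving Y=1. Observed 0.
Test 1: faults giving observed 0 are {N0 stuck-at-1, N1 stuck-at-1, N3 stuck-at-0, N4 stuck-at-0}.
Test 2 (x1=1, x2=1, x3=0, x4=1): fault-free N0=1, N1=1, N2=1, N3=0, N4=1 → 1; observed 0. Eliminates N0 stuck-at-1, N1 stuck-at-1, N3 stuck-at-0.
Only N4 stuck-at-0 is consistent with every test.

N4 stuck-at-0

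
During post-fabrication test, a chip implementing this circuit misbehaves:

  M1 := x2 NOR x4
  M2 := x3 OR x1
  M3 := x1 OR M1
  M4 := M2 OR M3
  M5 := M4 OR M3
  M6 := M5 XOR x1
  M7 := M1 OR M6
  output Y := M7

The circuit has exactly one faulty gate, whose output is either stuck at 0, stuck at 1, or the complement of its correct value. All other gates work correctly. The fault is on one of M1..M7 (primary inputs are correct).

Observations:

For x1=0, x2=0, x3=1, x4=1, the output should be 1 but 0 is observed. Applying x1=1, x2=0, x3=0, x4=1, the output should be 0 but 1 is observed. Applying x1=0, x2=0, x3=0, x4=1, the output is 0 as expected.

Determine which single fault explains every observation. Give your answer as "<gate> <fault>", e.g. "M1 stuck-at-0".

M5 stuck-at-0

Fault-free values for test 1 (x1=0, x2=0, x3=1, x4=1): M1=0, M2=1, M3=0, M4=1, M5=1, M6=1, M7=1, giving Y=1. Observed 0.
Test 1: faults giving observed 0 are {M2 stuck-at-0, M2 inverted output, M4 stuck-at-0, M4 inverted output, M5 stuck-at-0, M5 inverted output, M6 stuck-at-0, M6 inverted output, M7 stuck-at-0, M7 inverted output}.
Test 2 (x1=1, x2=0, x3=0, x4=1): fault-free M1=0, M2=1, M3=1, M4=1, M5=1, M6=0, M7=0 → 0; observed 1. Eliminates M2 stuck-at-0, M2 inverted output, M4 stuck-at-0, M4 inverted output, M6 stuck-at-0, M7 stuck-at-0.
Test 3 (x1=0, x2=0, x3=0, x4=1): fault-free M1=0, M2=0, M3=0, M4=0, M5=0, M6=0, M7=0 → 0; observed 0. Eliminates M5 inverted output, M6 inverted output, M7 inverted output.
Only M5 stuck-at-0 is consistent with every test.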